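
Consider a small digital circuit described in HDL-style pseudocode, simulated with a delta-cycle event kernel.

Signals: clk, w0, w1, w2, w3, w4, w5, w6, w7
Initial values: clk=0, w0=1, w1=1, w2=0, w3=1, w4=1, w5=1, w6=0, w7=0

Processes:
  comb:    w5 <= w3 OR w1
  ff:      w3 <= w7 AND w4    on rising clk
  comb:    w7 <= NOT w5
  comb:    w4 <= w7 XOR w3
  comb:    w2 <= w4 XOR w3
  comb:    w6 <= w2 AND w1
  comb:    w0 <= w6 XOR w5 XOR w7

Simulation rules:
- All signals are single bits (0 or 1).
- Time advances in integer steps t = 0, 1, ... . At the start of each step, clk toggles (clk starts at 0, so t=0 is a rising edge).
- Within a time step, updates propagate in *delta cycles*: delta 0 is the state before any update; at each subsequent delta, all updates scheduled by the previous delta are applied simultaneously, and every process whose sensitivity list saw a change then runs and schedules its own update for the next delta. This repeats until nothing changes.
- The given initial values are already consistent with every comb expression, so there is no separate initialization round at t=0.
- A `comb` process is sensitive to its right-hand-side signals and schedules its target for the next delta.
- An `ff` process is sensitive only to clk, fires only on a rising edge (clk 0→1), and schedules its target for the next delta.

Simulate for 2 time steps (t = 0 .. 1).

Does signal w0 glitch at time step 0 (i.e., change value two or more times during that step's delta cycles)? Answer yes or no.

t=0 Δ0: w2=0 clk=0 w4=1 w1=1 w3=1 w0=1 w5=1 w7=0 w6=0
  Δ1: clk:0→1
  Δ2: w3:1→0
  Δ3: w2:0→1, w4:1→0
  Δ4: w2:1→0, w6:0→1
  Δ5: w0:1→0, w6:1→0
  Δ6: w0:0→1
  (6Δ to stable)
t=1 Δ0: w2=0 clk=1 w4=0 w1=1 w3=0 w0=1 w5=1 w7=0 w6=0
  Δ1: clk:1→0
  (1Δ to stable)

yes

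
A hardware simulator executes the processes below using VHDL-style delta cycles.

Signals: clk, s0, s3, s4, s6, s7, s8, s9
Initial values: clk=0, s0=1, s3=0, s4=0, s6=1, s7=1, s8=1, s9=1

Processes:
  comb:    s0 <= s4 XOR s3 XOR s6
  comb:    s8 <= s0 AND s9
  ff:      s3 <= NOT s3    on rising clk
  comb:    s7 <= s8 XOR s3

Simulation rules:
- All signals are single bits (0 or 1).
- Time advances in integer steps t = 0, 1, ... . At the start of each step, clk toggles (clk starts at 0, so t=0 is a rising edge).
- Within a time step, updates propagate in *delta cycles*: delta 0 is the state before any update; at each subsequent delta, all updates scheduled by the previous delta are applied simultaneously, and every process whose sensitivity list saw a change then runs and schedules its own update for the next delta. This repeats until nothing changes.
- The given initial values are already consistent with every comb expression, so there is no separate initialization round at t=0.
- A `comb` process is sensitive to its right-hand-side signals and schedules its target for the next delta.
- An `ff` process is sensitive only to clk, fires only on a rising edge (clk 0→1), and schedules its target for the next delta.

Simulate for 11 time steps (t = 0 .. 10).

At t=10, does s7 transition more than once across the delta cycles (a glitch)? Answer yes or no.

t=0 Δ0: s9=1 s7=1 s4=0 s8=1 clk=0 s3=0 s6=1 s0=1
  Δ1: clk:0→1
  Δ2: s3:0→1
  Δ3: s7:1→0, s0:1→0
  Δ4: s8:1→0
  Δ5: s7:0→1
  (5Δ to stable)
t=1 Δ0: s9=1 s7=1 s4=0 s8=0 clk=1 s3=1 s6=1 s0=0
  Δ1: clk:1→0
  (1Δ to stable)
t=2 Δ0: s9=1 s7=1 s4=0 s8=0 clk=0 s3=1 s6=1 s0=0
  Δ1: clk:0→1
  Δ2: s3:1→0
  Δ3: s7:1→0, s0:0→1
  Δ4: s8:0→1
  Δ5: s7:0→1
  (5Δ to stable)
t=3 Δ0: s9=1 s7=1 s4=0 s8=1 clk=1 s3=0 s6=1 s0=1
  Δ1: clk:1→0
  (1Δ to stable)
t=4 Δ0: s9=1 s7=1 s4=0 s8=1 clk=0 s3=0 s6=1 s0=1
  Δ1: clk:0→1
  Δ2: s3:0→1
  Δ3: s7:1→0, s0:1→0
  Δ4: s8:1→0
  Δ5: s7:0→1
  (5Δ to stable)
t=5 Δ0: s9=1 s7=1 s4=0 s8=0 clk=1 s3=1 s6=1 s0=0
  Δ1: clk:1→0
  (1Δ to stable)
t=6 Δ0: s9=1 s7=1 s4=0 s8=0 clk=0 s3=1 s6=1 s0=0
  Δ1: clk:0→1
  Δ2: s3:1→0
  Δ3: s7:1→0, s0:0→1
  Δ4: s8:0→1
  Δ5: s7:0→1
  (5Δ to stable)
t=7 Δ0: s9=1 s7=1 s4=0 s8=1 clk=1 s3=0 s6=1 s0=1
  Δ1: clk:1→0
  (1Δ to stable)
t=8 Δ0: s9=1 s7=1 s4=0 s8=1 clk=0 s3=0 s6=1 s0=1
  Δ1: clk:0→1
  Δ2: s3:0→1
  Δ3: s7:1→0, s0:1→0
  Δ4: s8:1→0
  Δ5: s7:0→1
  (5Δ to stable)
t=9 Δ0: s9=1 s7=1 s4=0 s8=0 clk=1 s3=1 s6=1 s0=0
  Δ1: clk:1→0
  (1Δ to stable)
t=10 Δ0: s9=1 s7=1 s4=0 s8=0 clk=0 s3=1 s6=1 s0=0
  Δ1: clk:0→1
  Δ2: s3:1→0
  Δ3: s7:1→0, s0:0→1
  Δ4: s8:0→1
  Δ5: s7:0→1
  (5Δ to stable)

yes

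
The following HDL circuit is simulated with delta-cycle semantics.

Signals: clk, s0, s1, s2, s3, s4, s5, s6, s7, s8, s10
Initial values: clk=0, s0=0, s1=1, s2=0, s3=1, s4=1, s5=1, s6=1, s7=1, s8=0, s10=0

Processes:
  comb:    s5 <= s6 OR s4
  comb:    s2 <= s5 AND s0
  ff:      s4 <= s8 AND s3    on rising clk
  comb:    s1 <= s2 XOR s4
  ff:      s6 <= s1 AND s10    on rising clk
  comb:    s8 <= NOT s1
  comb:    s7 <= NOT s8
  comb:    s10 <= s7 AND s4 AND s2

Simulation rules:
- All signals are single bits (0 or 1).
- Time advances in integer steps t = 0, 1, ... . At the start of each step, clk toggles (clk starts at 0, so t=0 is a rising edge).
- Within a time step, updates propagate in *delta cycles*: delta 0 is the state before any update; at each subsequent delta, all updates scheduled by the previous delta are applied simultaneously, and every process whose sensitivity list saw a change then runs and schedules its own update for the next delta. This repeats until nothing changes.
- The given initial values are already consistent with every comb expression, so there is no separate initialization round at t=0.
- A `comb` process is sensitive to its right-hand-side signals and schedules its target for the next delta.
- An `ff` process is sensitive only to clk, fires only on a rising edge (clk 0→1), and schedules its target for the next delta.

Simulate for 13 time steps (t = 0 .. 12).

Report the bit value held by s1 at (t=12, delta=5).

t=0 Δ0: s7=1 s8=0 s1=1 clk=0 s4=1 s2=0 s3=1 s10=0 s0=0 s6=1 s5=1
  Δ1: clk:0→1
  Δ2: s4:1→0, s6:1→0
  Δ3: s1:1→0, s5:1→0
  Δ4: s8:0→1
  Δ5: s7:1→0
  (5Δ to stable)
t=1 Δ0: s7=0 s8=1 s1=0 clk=1 s4=0 s2=0 s3=1 s10=0 s0=0 s6=0 s5=0
  Δ1: clk:1→0
  (1Δ to stable)
t=2 Δ0: s7=0 s8=1 s1=0 clk=0 s4=0 s2=0 s3=1 s10=0 s0=0 s6=0 s5=0
  Δ1: clk:0→1
  Δ2: s4:0→1
  Δ3: s1:0→1, s5:0→1
  Δ4: s8:1→0
  Δ5: s7:0→1
  (5Δ to stable)
t=3 Δ0: s7=1 s8=0 s1=1 clk=1 s4=1 s2=0 s3=1 s10=0 s0=0 s6=0 s5=1
  Δ1: clk:1→0
  (1Δ to stable)
t=4 Δ0: s7=1 s8=0 s1=1 clk=0 s4=1 s2=0 s3=1 s10=0 s0=0 s6=0 s5=1
  Δ1: clk:0→1
  Δ2: s4:1→0
  Δ3: s1:1→0, s5:1→0
  Δ4: s8:0→1
  Δ5: s7:1→0
  (5Δ to stable)
t=5 Δ0: s7=0 s8=1 s1=0 clk=1 s4=0 s2=0 s3=1 s10=0 s0=0 s6=0 s5=0
  Δ1: clk:1→0
  (1Δ to stable)
t=6 Δ0: s7=0 s8=1 s1=0 clk=0 s4=0 s2=0 s3=1 s10=0 s0=0 s6=0 s5=0
  Δ1: clk:0→1
  Δ2: s4:0→1
  Δ3: s1:0→1, s5:0→1
  Δ4: s8:1→0
  Δ5: s7:0→1
  (5Δ to stable)
t=7 Δ0: s7=1 s8=0 s1=1 clk=1 s4=1 s2=0 s3=1 s10=0 s0=0 s6=0 s5=1
  Δ1: clk:1→0
  (1Δ to stable)
t=8 Δ0: s7=1 s8=0 s1=1 clk=0 s4=1 s2=0 s3=1 s10=0 s0=0 s6=0 s5=1
  Δ1: clk:0→1
  Δ2: s4:1→0
  Δ3: s1:1→0, s5:1→0
  Δ4: s8:0→1
  Δ5: s7:1→0
  (5Δ to stable)
t=9 Δ0: s7=0 s8=1 s1=0 clk=1 s4=0 s2=0 s3=1 s10=0 s0=0 s6=0 s5=0
  Δ1: clk:1→0
  (1Δ to stable)
t=10 Δ0: s7=0 s8=1 s1=0 clk=0 s4=0 s2=0 s3=1 s10=0 s0=0 s6=0 s5=0
  Δ1: clk:0→1
  Δ2: s4:0→1
  Δ3: s1:0→1, s5:0→1
  Δ4: s8:1→0
  Δ5: s7:0→1
  (5Δ to stable)
t=11 Δ0: s7=1 s8=0 s1=1 clk=1 s4=1 s2=0 s3=1 s10=0 s0=0 s6=0 s5=1
  Δ1: clk:1→0
  (1Δ to stable)
t=12 Δ0: s7=1 s8=0 s1=1 clk=0 s4=1 s2=0 s3=1 s10=0 s0=0 s6=0 s5=1
  Δ1: clk:0→1
  Δ2: s4:1→0
  Δ3: s1:1→0, s5:1→0
  Δ4: s8:0→1
  Δ5: s7:1→0
  (5Δ to stable)

0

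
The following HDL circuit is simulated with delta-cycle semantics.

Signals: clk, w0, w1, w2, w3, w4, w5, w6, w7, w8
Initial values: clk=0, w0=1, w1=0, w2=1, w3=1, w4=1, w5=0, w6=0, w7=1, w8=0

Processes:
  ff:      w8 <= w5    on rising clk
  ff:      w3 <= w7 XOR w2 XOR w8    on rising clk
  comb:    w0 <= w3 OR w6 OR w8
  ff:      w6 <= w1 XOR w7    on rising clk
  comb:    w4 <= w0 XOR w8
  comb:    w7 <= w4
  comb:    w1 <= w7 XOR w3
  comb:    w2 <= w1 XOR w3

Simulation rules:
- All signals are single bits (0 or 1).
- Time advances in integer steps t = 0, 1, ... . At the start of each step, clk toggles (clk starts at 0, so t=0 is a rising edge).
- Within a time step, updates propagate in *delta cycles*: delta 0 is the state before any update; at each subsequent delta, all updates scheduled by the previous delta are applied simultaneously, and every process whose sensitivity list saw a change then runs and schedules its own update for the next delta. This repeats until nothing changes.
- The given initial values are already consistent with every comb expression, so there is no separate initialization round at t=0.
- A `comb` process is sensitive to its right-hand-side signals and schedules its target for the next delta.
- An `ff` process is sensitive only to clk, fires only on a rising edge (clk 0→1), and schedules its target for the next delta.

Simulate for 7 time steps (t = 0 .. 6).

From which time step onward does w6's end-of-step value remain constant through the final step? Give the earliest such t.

2

t0.Δ0 w2=1 w8=0 clk=0 w6=0 w0=1 w3=1 w4=1 w1=0 w5=0 w7=1
t0.Δ1 w2=1 w8=0 clk=1 w6=0 w0=1 w3=1 w4=1 w1=0 w5=0 w7=1
t0.Δ2 w2=1 w8=0 clk=1 w6=1 w0=1 w3=0 w4=1 w1=0 w5=0 w7=1
t0.Δ3 w2=0 w8=0 clk=1 w6=1 w0=1 w3=0 w4=1 w1=1 w5=0 w7=1
t0.Δ4 w2=1 w8=0 clk=1 w6=1 w0=1 w3=0 w4=1 w1=1 w5=0 w7=1
t1.Δ0 w2=1 w8=0 clk=1 w6=1 w0=1 w3=0 w4=1 w1=1 w5=0 w7=1
t1.Δ1 w2=1 w8=0 clk=0 w6=1 w0=1 w3=0 w4=1 w1=1 w5=0 w7=1
t2.Δ0 w2=1 w8=0 clk=0 w6=1 w0=1 w3=0 w4=1 w1=1 w5=0 w7=1
t2.Δ1 w2=1 w8=0 clk=1 w6=1 w0=1 w3=0 w4=1 w1=1 w5=0 w7=1
t2.Δ2 w2=1 w8=0 clk=1 w6=0 w0=1 w3=0 w4=1 w1=1 w5=0 w7=1
t2.Δ3 w2=1 w8=0 clk=1 w6=0 w0=0 w3=0 w4=1 w1=1 w5=0 w7=1
t2.Δ4 w2=1 w8=0 clk=1 w6=0 w0=0 w3=0 w4=0 w1=1 w5=0 w7=1
t2.Δ5 w2=1 w8=0 clk=1 w6=0 w0=0 w3=0 w4=0 w1=1 w5=0 w7=0
t2.Δ6 w2=1 w8=0 clk=1 w6=0 w0=0 w3=0 w4=0 w1=0 w5=0 w7=0
t2.Δ7 w2=0 w8=0 clk=1 w6=0 w0=0 w3=0 w4=0 w1=0 w5=0 w7=0
t3.Δ0 w2=0 w8=0 clk=1 w6=0 w0=0 w3=0 w4=0 w1=0 w5=0 w7=0
t3.Δ1 w2=0 w8=0 clk=0 w6=0 w0=0 w3=0 w4=0 w1=0 w5=0 w7=0
t4.Δ0 w2=0 w8=0 clk=0 w6=0 w0=0 w3=0 w4=0 w1=0 w5=0 w7=0
t4.Δ1 w2=0 w8=0 clk=1 w6=0 w0=0 w3=0 w4=0 w1=0 w5=0 w7=0
t5.Δ0 w2=0 w8=0 clk=1 w6=0 w0=0 w3=0 w4=0 w1=0 w5=0 w7=0
t5.Δ1 w2=0 w8=0 clk=0 w6=0 w0=0 w3=0 w4=0 w1=0 w5=0 w7=0
t6.Δ0 w2=0 w8=0 clk=0 w6=0 w0=0 w3=0 w4=0 w1=0 w5=0 w7=0
t6.Δ1 w2=0 w8=0 clk=1 w6=0 w0=0 w3=0 w4=0 w1=0 w5=0 w7=0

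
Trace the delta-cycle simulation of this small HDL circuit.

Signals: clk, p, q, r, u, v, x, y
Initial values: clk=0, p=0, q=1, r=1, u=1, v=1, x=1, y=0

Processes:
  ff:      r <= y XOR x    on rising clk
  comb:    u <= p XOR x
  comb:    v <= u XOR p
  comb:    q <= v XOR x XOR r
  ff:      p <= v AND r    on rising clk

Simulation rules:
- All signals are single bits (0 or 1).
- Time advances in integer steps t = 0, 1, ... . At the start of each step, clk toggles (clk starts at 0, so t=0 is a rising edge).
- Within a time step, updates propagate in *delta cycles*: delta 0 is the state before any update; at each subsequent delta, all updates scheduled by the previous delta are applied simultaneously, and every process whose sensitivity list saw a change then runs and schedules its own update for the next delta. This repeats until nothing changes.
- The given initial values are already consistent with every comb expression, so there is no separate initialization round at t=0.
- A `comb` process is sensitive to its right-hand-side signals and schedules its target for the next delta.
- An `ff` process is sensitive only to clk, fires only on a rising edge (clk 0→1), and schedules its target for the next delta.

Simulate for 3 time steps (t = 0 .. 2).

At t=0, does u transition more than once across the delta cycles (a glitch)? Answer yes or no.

t=0 Δ0: q=1 p=0 x=1 y=0 u=1 r=1 v=1 clk=0
  Δ1: clk:0→1
  Δ2: p:0→1
  Δ3: u:1→0, v:1→0
  Δ4: q:1→0, v:0→1
  Δ5: q:0→1
  (5Δ to stable)
t=1 Δ0: q=1 p=1 x=1 y=0 u=0 r=1 v=1 clk=1
  Δ1: clk:1→0
  (1Δ to stable)
t=2 Δ0: q=1 p=1 x=1 y=0 u=0 r=1 v=1 clk=0
  Δ1: clk:0→1
  (1Δ to stable)

no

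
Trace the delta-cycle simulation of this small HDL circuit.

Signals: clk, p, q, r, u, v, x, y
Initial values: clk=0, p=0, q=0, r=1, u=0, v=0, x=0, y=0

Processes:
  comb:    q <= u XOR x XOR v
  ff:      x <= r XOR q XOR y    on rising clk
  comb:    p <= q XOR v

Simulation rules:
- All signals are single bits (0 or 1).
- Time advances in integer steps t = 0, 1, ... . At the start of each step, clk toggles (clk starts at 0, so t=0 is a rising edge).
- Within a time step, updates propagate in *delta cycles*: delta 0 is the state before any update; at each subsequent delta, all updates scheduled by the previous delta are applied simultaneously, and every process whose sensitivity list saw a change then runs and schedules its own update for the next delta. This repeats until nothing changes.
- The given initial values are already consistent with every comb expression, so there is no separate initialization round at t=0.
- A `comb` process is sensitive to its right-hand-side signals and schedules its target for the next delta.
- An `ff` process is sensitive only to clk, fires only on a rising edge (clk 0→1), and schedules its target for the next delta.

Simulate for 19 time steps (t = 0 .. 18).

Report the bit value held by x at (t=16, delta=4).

1

[bits: v,q,u,r,y,p,x,clk]
t=0: Δ0=00010000 Δ1=00010001 Δ2=00010011 Δ3=01010011 Δ4=01010111 | 4Δ
t=1: Δ0=01010111 Δ1=01010110 | 1Δ
t=2: Δ0=01010110 Δ1=01010111 Δ2=01010101 Δ3=00010101 Δ4=00010001 | 4Δ
t=3: Δ0=00010001 Δ1=00010000 | 1Δ
t=4: Δ0=00010000 Δ1=00010001 Δ2=00010011 Δ3=01010011 Δ4=01010111 | 4Δ
t=5: Δ0=01010111 Δ1=01010110 | 1Δ
t=6: Δ0=01010110 Δ1=01010111 Δ2=01010101 Δ3=00010101 Δ4=00010001 | 4Δ
t=7: Δ0=00010001 Δ1=00010000 | 1Δ
t=8: Δ0=00010000 Δ1=00010001 Δ2=00010011 Δ3=01010011 Δ4=01010111 | 4Δ
t=9: Δ0=01010111 Δ1=01010110 | 1Δ
t=10: Δ0=01010110 Δ1=01010111 Δ2=01010101 Δ3=00010101 Δ4=00010001 | 4Δ
t=11: Δ0=00010001 Δ1=00010000 | 1Δ
t=12: Δ0=00010000 Δ1=00010001 Δ2=00010011 Δ3=01010011 Δ4=01010111 | 4Δ
t=13: Δ0=01010111 Δ1=01010110 | 1Δ
t=14: Δ0=01010110 Δ1=01010111 Δ2=01010101 Δ3=00010101 Δ4=00010001 | 4Δ
t=15: Δ0=00010001 Δ1=00010000 | 1Δ
t=16: Δ0=00010000 Δ1=00010001 Δ2=00010011 Δ3=01010011 Δ4=01010111 | 4Δ
t=17: Δ0=01010111 Δ1=01010110 | 1Δ
t=18: Δ0=01010110 Δ1=01010111 Δ2=01010101 Δ3=00010101 Δ4=00010001 | 4Δ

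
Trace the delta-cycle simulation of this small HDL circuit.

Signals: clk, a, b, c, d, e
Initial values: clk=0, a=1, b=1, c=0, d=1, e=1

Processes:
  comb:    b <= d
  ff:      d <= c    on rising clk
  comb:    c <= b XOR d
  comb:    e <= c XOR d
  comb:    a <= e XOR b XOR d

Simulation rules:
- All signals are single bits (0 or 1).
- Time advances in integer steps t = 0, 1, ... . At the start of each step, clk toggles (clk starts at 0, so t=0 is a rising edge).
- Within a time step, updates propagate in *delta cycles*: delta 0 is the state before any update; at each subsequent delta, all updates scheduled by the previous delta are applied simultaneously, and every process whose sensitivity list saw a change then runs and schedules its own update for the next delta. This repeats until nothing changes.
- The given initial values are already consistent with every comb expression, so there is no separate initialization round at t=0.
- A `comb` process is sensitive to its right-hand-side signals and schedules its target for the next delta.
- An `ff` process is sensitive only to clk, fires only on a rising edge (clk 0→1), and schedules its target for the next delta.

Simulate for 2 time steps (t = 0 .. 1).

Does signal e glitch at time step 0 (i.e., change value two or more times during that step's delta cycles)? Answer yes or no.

t=0 Δ0: a=1 e=1 c=0 clk=0 d=1 b=1
  Δ1: clk:0→1
  Δ2: d:1→0
  Δ3: a:1→0, e:1→0, c:0→1, b:1→0
  Δ4: e:0→1, c:1→0
  Δ5: a:0→1, e:1→0
  Δ6: a:1→0
  (6Δ to stable)
t=1 Δ0: a=0 e=0 c=0 clk=1 d=0 b=0
  Δ1: clk:1→0
  (1Δ to stable)

yes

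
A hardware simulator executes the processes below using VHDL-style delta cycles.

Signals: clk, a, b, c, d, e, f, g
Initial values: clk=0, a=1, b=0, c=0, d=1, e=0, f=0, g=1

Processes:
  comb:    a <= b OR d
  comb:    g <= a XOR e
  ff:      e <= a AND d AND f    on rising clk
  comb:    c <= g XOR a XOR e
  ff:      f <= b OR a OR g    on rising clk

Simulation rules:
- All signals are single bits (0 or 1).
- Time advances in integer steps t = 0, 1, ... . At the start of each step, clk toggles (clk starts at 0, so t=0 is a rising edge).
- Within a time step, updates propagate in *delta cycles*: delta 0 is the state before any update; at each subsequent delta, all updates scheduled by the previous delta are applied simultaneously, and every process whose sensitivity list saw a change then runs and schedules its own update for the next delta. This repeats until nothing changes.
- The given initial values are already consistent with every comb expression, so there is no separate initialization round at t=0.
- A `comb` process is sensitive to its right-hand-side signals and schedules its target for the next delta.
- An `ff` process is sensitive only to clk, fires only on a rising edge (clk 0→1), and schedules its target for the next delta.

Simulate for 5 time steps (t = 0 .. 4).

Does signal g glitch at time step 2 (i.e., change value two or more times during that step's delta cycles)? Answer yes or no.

t0.Δ0 clk=0 d=1 c=0 e=0 g=1 f=0 b=0 a=1
t0.Δ1 clk=1 d=1 c=0 e=0 g=1 f=0 b=0 a=1
t0.Δ2 clk=1 d=1 c=0 e=0 g=1 f=1 b=0 a=1
t1.Δ0 clk=1 d=1 c=0 e=0 g=1 f=1 b=0 a=1
t1.Δ1 clk=0 d=1 c=0 e=0 g=1 f=1 b=0 a=1
t2.Δ0 clk=0 d=1 c=0 e=0 g=1 f=1 b=0 a=1
t2.Δ1 clk=1 d=1 c=0 e=0 g=1 f=1 b=0 a=1
t2.Δ2 clk=1 d=1 c=0 e=1 g=1 f=1 b=0 a=1
t2.Δ3 clk=1 d=1 c=1 e=1 g=0 f=1 b=0 a=1
t2.Δ4 clk=1 d=1 c=0 e=1 g=0 f=1 b=0 a=1
t3.Δ0 clk=1 d=1 c=0 e=1 g=0 f=1 b=0 a=1
t3.Δ1 clk=0 d=1 c=0 e=1 g=0 f=1 b=0 a=1
t4.Δ0 clk=0 d=1 c=0 e=1 g=0 f=1 b=0 a=1
t4.Δ1 clk=1 d=1 c=0 e=1 g=0 f=1 b=0 a=1

no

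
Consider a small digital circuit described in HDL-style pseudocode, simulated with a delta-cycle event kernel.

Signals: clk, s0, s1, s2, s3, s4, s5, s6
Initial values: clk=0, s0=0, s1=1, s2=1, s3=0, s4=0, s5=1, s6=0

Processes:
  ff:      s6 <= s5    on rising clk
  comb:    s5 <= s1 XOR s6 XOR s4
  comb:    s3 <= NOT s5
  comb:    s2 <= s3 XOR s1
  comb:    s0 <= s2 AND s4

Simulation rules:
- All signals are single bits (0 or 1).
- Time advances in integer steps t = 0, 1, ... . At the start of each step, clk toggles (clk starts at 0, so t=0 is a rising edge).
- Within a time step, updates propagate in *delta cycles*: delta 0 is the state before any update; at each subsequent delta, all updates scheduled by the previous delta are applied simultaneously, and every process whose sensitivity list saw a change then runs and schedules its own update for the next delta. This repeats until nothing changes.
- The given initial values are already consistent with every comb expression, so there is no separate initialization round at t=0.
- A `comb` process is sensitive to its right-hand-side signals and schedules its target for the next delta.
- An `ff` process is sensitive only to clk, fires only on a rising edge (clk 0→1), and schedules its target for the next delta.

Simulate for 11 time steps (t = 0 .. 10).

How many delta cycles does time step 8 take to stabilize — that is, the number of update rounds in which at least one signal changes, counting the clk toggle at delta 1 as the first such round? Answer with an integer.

5

t=0 Δ0: s4=0 s0=0 s6=0 s3=0 s1=1 s2=1 clk=0 s5=1
  Δ1: clk:0→1
  Δ2: s6:0→1
  Δ3: s5:1→0
  Δ4: s3:0→1
  Δ5: s2:1→0
  (5Δ to stable)
t=1 Δ0: s4=0 s0=0 s6=1 s3=1 s1=1 s2=0 clk=1 s5=0
  Δ1: clk:1→0
  (1Δ to stable)
t=2 Δ0: s4=0 s0=0 s6=1 s3=1 s1=1 s2=0 clk=0 s5=0
  Δ1: clk:0→1
  Δ2: s6:1→0
  Δ3: s5:0→1
  Δ4: s3:1→0
  Δ5: s2:0→1
  (5Δ to stable)
t=3 Δ0: s4=0 s0=0 s6=0 s3=0 s1=1 s2=1 clk=1 s5=1
  Δ1: clk:1→0
  (1Δ to stable)
t=4 Δ0: s4=0 s0=0 s6=0 s3=0 s1=1 s2=1 clk=0 s5=1
  Δ1: clk:0→1
  Δ2: s6:0→1
  Δ3: s5:1→0
  Δ4: s3:0→1
  Δ5: s2:1→0
  (5Δ to stable)
t=5 Δ0: s4=0 s0=0 s6=1 s3=1 s1=1 s2=0 clk=1 s5=0
  Δ1: clk:1→0
  (1Δ to stable)
t=6 Δ0: s4=0 s0=0 s6=1 s3=1 s1=1 s2=0 clk=0 s5=0
  Δ1: clk:0→1
  Δ2: s6:1→0
  Δ3: s5:0→1
  Δ4: s3:1→0
  Δ5: s2:0→1
  (5Δ to stable)
t=7 Δ0: s4=0 s0=0 s6=0 s3=0 s1=1 s2=1 clk=1 s5=1
  Δ1: clk:1→0
  (1Δ to stable)
t=8 Δ0: s4=0 s0=0 s6=0 s3=0 s1=1 s2=1 clk=0 s5=1
  Δ1: clk:0→1
  Δ2: s6:0→1
  Δ3: s5:1→0
  Δ4: s3:0→1
  Δ5: s2:1→0
  (5Δ to stable)
t=9 Δ0: s4=0 s0=0 s6=1 s3=1 s1=1 s2=0 clk=1 s5=0
  Δ1: clk:1→0
  (1Δ to stable)
t=10 Δ0: s4=0 s0=0 s6=1 s3=1 s1=1 s2=0 clk=0 s5=0
  Δ1: clk:0→1
  Δ2: s6:1→0
  Δ3: s5:0→1
  Δ4: s3:1→0
  Δ5: s2:0→1
  (5Δ to stable)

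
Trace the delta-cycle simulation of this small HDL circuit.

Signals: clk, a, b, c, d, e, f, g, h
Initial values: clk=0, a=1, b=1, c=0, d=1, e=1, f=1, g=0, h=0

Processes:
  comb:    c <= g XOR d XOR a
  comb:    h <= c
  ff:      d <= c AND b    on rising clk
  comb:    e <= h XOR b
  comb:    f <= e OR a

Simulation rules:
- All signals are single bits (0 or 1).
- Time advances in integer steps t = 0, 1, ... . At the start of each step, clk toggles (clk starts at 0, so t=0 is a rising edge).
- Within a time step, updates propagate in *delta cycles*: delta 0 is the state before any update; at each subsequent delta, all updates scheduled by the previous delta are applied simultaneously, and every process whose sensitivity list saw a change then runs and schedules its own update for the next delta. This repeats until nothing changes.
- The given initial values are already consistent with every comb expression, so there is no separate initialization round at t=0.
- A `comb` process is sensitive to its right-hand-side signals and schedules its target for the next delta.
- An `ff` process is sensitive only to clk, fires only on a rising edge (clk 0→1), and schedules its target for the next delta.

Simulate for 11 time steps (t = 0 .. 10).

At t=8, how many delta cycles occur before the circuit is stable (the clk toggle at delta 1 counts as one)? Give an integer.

t=0 Δ0: clk=0 c=0 d=1 h=0 b=1 e=1 a=1 g=0 f=1
  Δ1: clk:0→1
  Δ2: d:1→0
  Δ3: c:0→1
  Δ4: h:0→1
  Δ5: e:1→0
  (5Δ to stable)
t=1 Δ0: clk=1 c=1 d=0 h=1 b=1 e=0 a=1 g=0 f=1
  Δ1: clk:1→0
  (1Δ to stable)
t=2 Δ0: clk=0 c=1 d=0 h=1 b=1 e=0 a=1 g=0 f=1
  Δ1: clk:0→1
  Δ2: d:0→1
  Δ3: c:1→0
  Δ4: h:1→0
  Δ5: e:0→1
  (5Δ to stable)
t=3 Δ0: clk=1 c=0 d=1 h=0 b=1 e=1 a=1 g=0 f=1
  Δ1: clk:1→0
  (1Δ to stable)
t=4 Δ0: clk=0 c=0 d=1 h=0 b=1 e=1 a=1 g=0 f=1
  Δ1: clk:0→1
  Δ2: d:1→0
  Δ3: c:0→1
  Δ4: h:0→1
  Δ5: e:1→0
  (5Δ to stable)
t=5 Δ0: clk=1 c=1 d=0 h=1 b=1 e=0 a=1 g=0 f=1
  Δ1: clk:1→0
  (1Δ to stable)
t=6 Δ0: clk=0 c=1 d=0 h=1 b=1 e=0 a=1 g=0 f=1
  Δ1: clk:0→1
  Δ2: d:0→1
  Δ3: c:1→0
  Δ4: h:1→0
  Δ5: e:0→1
  (5Δ to stable)
t=7 Δ0: clk=1 c=0 d=1 h=0 b=1 e=1 a=1 g=0 f=1
  Δ1: clk:1→0
  (1Δ to stable)
t=8 Δ0: clk=0 c=0 d=1 h=0 b=1 e=1 a=1 g=0 f=1
  Δ1: clk:0→1
  Δ2: d:1→0
  Δ3: c:0→1
  Δ4: h:0→1
  Δ5: e:1→0
  (5Δ to stable)
t=9 Δ0: clk=1 c=1 d=0 h=1 b=1 e=0 a=1 g=0 f=1
  Δ1: clk:1→0
  (1Δ to stable)
t=10 Δ0: clk=0 c=1 d=0 h=1 b=1 e=0 a=1 g=0 f=1
  Δ1: clk:0→1
  Δ2: d:0→1
  Δ3: c:1→0
  Δ4: h:1→0
  Δ5: e:0→1
  (5Δ to stable)

5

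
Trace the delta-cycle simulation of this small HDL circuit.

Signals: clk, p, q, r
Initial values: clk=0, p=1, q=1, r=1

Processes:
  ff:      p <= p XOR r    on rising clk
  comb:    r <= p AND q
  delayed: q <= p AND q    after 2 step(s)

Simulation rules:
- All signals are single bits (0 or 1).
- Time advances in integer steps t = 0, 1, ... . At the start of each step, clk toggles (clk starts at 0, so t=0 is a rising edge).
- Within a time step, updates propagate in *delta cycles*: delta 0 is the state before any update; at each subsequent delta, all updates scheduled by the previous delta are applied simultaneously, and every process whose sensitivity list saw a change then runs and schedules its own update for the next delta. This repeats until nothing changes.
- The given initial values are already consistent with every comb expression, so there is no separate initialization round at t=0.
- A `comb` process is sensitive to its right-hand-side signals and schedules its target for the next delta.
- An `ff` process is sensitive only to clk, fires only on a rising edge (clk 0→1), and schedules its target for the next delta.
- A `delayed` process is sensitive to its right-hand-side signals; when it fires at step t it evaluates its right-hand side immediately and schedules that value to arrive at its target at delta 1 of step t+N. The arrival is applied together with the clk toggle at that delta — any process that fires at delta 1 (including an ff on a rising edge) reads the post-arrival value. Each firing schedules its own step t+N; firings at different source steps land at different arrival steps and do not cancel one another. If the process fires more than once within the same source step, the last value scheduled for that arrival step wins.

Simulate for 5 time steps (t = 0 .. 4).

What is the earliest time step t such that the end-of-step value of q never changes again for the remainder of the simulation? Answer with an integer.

2

t0.Δ0 r=1 q=1 p=1 clk=0
t0.Δ1 r=1 q=1 p=1 clk=1
t0.Δ2 r=1 q=1 p=0 clk=1
t0.Δ3 r=0 q=1 p=0 clk=1
t1.Δ0 r=0 q=1 p=0 clk=1
t1.Δ1 r=0 q=1 p=0 clk=0
t2.Δ0 r=0 q=1 p=0 clk=0
t2.Δ1 r=0 q=0 p=0 clk=1
t3.Δ0 r=0 q=0 p=0 clk=1
t3.Δ1 r=0 q=0 p=0 clk=0
t4.Δ0 r=0 q=0 p=0 clk=0
t4.Δ1 r=0 q=0 p=0 clk=1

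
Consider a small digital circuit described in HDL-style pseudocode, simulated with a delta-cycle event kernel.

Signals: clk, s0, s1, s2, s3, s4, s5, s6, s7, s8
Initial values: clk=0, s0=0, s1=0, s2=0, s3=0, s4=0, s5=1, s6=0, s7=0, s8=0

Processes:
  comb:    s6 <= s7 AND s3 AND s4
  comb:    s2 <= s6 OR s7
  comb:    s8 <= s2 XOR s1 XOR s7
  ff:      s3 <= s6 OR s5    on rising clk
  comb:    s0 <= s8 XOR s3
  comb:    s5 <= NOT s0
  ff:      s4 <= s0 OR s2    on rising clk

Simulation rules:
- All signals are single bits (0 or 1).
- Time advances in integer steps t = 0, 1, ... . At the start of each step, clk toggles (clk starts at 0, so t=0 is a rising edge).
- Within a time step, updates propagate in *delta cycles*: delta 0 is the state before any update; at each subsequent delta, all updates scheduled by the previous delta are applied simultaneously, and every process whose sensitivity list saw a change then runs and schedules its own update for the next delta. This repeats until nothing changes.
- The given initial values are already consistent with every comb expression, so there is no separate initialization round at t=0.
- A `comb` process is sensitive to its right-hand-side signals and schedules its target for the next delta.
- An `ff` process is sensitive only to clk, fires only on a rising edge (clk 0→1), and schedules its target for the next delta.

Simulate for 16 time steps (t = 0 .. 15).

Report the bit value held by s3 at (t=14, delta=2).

0

t0.Δ0 s5=1 s8=0 s7=0 s1=0 s3=0 clk=0 s4=0 s2=0 s0=0 s6=0
t0.Δ1 s5=1 s8=0 s7=0 s1=0 s3=0 clk=1 s4=0 s2=0 s0=0 s6=0
t0.Δ2 s5=1 s8=0 s7=0 s1=0 s3=1 clk=1 s4=0 s2=0 s0=0 s6=0
t0.Δ3 s5=1 s8=0 s7=0 s1=0 s3=1 clk=1 s4=0 s2=0 s0=1 s6=0
t0.Δ4 s5=0 s8=0 s7=0 s1=0 s3=1 clk=1 s4=0 s2=0 s0=1 s6=0
t1.Δ0 s5=0 s8=0 s7=0 s1=0 s3=1 clk=1 s4=0 s2=0 s0=1 s6=0
t1.Δ1 s5=0 s8=0 s7=0 s1=0 s3=1 clk=0 s4=0 s2=0 s0=1 s6=0
t2.Δ0 s5=0 s8=0 s7=0 s1=0 s3=1 clk=0 s4=0 s2=0 s0=1 s6=0
t2.Δ1 s5=0 s8=0 s7=0 s1=0 s3=1 clk=1 s4=0 s2=0 s0=1 s6=0
t2.Δ2 s5=0 s8=0 s7=0 s1=0 s3=0 clk=1 s4=1 s2=0 s0=1 s6=0
t2.Δ3 s5=0 s8=0 s7=0 s1=0 s3=0 clk=1 s4=1 s2=0 s0=0 s6=0
t2.Δ4 s5=1 s8=0 s7=0 s1=0 s3=0 clk=1 s4=1 s2=0 s0=0 s6=0
t3.Δ0 s5=1 s8=0 s7=0 s1=0 s3=0 clk=1 s4=1 s2=0 s0=0 s6=0
t3.Δ1 s5=1 s8=0 s7=0 s1=0 s3=0 clk=0 s4=1 s2=0 s0=0 s6=0
t4.Δ0 s5=1 s8=0 s7=0 s1=0 s3=0 clk=0 s4=1 s2=0 s0=0 s6=0
t4.Δ1 s5=1 s8=0 s7=0 s1=0 s3=0 clk=1 s4=1 s2=0 s0=0 s6=0
t4.Δ2 s5=1 s8=0 s7=0 s1=0 s3=1 clk=1 s4=0 s2=0 s0=0 s6=0
t4.Δ3 s5=1 s8=0 s7=0 s1=0 s3=1 clk=1 s4=0 s2=0 s0=1 s6=0
t4.Δ4 s5=0 s8=0 s7=0 s1=0 s3=1 clk=1 s4=0 s2=0 s0=1 s6=0
t5.Δ0 s5=0 s8=0 s7=0 s1=0 s3=1 clk=1 s4=0 s2=0 s0=1 s6=0
t5.Δ1 s5=0 s8=0 s7=0 s1=0 s3=1 clk=0 s4=0 s2=0 s0=1 s6=0
t6.Δ0 s5=0 s8=0 s7=0 s1=0 s3=1 clk=0 s4=0 s2=0 s0=1 s6=0
t6.Δ1 s5=0 s8=0 s7=0 s1=0 s3=1 clk=1 s4=0 s2=0 s0=1 s6=0
t6.Δ2 s5=0 s8=0 s7=0 s1=0 s3=0 clk=1 s4=1 s2=0 s0=1 s6=0
t6.Δ3 s5=0 s8=0 s7=0 s1=0 s3=0 clk=1 s4=1 s2=0 s0=0 s6=0
t6.Δ4 s5=1 s8=0 s7=0 s1=0 s3=0 clk=1 s4=1 s2=0 s0=0 s6=0
t7.Δ0 s5=1 s8=0 s7=0 s1=0 s3=0 clk=1 s4=1 s2=0 s0=0 s6=0
t7.Δ1 s5=1 s8=0 s7=0 s1=0 s3=0 clk=0 s4=1 s2=0 s0=0 s6=0
t8.Δ0 s5=1 s8=0 s7=0 s1=0 s3=0 clk=0 s4=1 s2=0 s0=0 s6=0
t8.Δ1 s5=1 s8=0 s7=0 s1=0 s3=0 clk=1 s4=1 s2=0 s0=0 s6=0
t8.Δ2 s5=1 s8=0 s7=0 s1=0 s3=1 clk=1 s4=0 s2=0 s0=0 s6=0
t8.Δ3 s5=1 s8=0 s7=0 s1=0 s3=1 clk=1 s4=0 s2=0 s0=1 s6=0
t8.Δ4 s5=0 s8=0 s7=0 s1=0 s3=1 clk=1 s4=0 s2=0 s0=1 s6=0
t9.Δ0 s5=0 s8=0 s7=0 s1=0 s3=1 clk=1 s4=0 s2=0 s0=1 s6=0
t9.Δ1 s5=0 s8=0 s7=0 s1=0 s3=1 clk=0 s4=0 s2=0 s0=1 s6=0
t10.Δ0 s5=0 s8=0 s7=0 s1=0 s3=1 clk=0 s4=0 s2=0 s0=1 s6=0
t10.Δ1 s5=0 s8=0 s7=0 s1=0 s3=1 clk=1 s4=0 s2=0 s0=1 s6=0
t10.Δ2 s5=0 s8=0 s7=0 s1=0 s3=0 clk=1 s4=1 s2=0 s0=1 s6=0
t10.Δ3 s5=0 s8=0 s7=0 s1=0 s3=0 clk=1 s4=1 s2=0 s0=0 s6=0
t10.Δ4 s5=1 s8=0 s7=0 s1=0 s3=0 clk=1 s4=1 s2=0 s0=0 s6=0
t11.Δ0 s5=1 s8=0 s7=0 s1=0 s3=0 clk=1 s4=1 s2=0 s0=0 s6=0
t11.Δ1 s5=1 s8=0 s7=0 s1=0 s3=0 clk=0 s4=1 s2=0 s0=0 s6=0
t12.Δ0 s5=1 s8=0 s7=0 s1=0 s3=0 clk=0 s4=1 s2=0 s0=0 s6=0
t12.Δ1 s5=1 s8=0 s7=0 s1=0 s3=0 clk=1 s4=1 s2=0 s0=0 s6=0
t12.Δ2 s5=1 s8=0 s7=0 s1=0 s3=1 clk=1 s4=0 s2=0 s0=0 s6=0
t12.Δ3 s5=1 s8=0 s7=0 s1=0 s3=1 clk=1 s4=0 s2=0 s0=1 s6=0
t12.Δ4 s5=0 s8=0 s7=0 s1=0 s3=1 clk=1 s4=0 s2=0 s0=1 s6=0
t13.Δ0 s5=0 s8=0 s7=0 s1=0 s3=1 clk=1 s4=0 s2=0 s0=1 s6=0
t13.Δ1 s5=0 s8=0 s7=0 s1=0 s3=1 clk=0 s4=0 s2=0 s0=1 s6=0
t14.Δ0 s5=0 s8=0 s7=0 s1=0 s3=1 clk=0 s4=0 s2=0 s0=1 s6=0
t14.Δ1 s5=0 s8=0 s7=0 s1=0 s3=1 clk=1 s4=0 s2=0 s0=1 s6=0
t14.Δ2 s5=0 s8=0 s7=0 s1=0 s3=0 clk=1 s4=1 s2=0 s0=1 s6=0
t14.Δ3 s5=0 s8=0 s7=0 s1=0 s3=0 clk=1 s4=1 s2=0 s0=0 s6=0
t14.Δ4 s5=1 s8=0 s7=0 s1=0 s3=0 clk=1 s4=1 s2=0 s0=0 s6=0
t15.Δ0 s5=1 s8=0 s7=0 s1=0 s3=0 clk=1 s4=1 s2=0 s0=0 s6=0
t15.Δ1 s5=1 s8=0 s7=0 s1=0 s3=0 clk=0 s4=1 s2=0 s0=0 s6=0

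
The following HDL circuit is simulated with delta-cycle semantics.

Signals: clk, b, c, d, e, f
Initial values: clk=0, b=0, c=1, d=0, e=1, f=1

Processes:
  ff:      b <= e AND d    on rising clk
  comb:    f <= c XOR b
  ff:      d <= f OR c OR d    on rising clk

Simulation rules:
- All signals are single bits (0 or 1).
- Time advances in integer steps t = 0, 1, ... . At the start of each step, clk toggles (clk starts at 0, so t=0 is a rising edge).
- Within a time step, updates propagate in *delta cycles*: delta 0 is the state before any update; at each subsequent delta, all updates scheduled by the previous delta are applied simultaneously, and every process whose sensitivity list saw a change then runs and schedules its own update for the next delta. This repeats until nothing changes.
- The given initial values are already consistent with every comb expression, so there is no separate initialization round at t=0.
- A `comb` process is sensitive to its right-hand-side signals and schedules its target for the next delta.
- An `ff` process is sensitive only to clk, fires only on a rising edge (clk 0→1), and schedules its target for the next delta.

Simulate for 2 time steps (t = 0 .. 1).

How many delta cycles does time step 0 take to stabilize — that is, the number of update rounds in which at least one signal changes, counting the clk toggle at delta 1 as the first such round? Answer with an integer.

2

t0.Δ0 f=1 e=1 b=0 d=0 clk=0 c=1
t0.Δ1 f=1 e=1 b=0 d=0 clk=1 c=1
t0.Δ2 f=1 e=1 b=0 d=1 clk=1 c=1
t1.Δ0 f=1 e=1 b=0 d=1 clk=1 c=1
t1.Δ1 f=1 e=1 b=0 d=1 clk=0 c=1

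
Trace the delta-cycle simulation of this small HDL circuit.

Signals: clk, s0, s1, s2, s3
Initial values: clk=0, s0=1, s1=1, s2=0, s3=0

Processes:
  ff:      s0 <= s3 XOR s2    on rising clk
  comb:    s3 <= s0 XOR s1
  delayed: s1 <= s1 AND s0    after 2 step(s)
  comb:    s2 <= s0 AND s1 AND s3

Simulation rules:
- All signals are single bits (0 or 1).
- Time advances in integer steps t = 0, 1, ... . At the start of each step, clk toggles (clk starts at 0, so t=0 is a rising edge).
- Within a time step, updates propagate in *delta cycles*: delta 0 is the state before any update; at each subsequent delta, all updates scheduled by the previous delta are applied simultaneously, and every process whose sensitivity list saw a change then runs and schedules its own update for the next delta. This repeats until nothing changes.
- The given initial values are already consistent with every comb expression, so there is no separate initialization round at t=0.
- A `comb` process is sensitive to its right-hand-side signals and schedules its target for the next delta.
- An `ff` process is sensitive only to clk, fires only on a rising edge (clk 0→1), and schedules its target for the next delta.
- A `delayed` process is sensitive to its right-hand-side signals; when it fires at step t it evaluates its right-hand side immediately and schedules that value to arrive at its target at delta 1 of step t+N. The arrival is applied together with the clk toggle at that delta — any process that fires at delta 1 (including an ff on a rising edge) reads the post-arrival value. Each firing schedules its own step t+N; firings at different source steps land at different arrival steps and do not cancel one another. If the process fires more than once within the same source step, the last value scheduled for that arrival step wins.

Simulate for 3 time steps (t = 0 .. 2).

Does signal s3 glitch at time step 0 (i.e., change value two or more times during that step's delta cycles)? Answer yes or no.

t=0 Δ0: s2=0 clk=0 s0=1 s1=1 s3=0
  Δ1: clk:0→1
  Δ2: s0:1→0
  Δ3: s3:0→1
  (3Δ to stable)
t=1 Δ0: s2=0 clk=1 s0=0 s1=1 s3=1
  Δ1: clk:1→0
  (1Δ to stable)
t=2 Δ0: s2=0 clk=0 s0=0 s1=1 s3=1
  Δ1: clk:0→1, s1:1→0
  Δ2: s0:0→1, s3:1→0
  Δ3: s3:0→1
  (3Δ to stable)

no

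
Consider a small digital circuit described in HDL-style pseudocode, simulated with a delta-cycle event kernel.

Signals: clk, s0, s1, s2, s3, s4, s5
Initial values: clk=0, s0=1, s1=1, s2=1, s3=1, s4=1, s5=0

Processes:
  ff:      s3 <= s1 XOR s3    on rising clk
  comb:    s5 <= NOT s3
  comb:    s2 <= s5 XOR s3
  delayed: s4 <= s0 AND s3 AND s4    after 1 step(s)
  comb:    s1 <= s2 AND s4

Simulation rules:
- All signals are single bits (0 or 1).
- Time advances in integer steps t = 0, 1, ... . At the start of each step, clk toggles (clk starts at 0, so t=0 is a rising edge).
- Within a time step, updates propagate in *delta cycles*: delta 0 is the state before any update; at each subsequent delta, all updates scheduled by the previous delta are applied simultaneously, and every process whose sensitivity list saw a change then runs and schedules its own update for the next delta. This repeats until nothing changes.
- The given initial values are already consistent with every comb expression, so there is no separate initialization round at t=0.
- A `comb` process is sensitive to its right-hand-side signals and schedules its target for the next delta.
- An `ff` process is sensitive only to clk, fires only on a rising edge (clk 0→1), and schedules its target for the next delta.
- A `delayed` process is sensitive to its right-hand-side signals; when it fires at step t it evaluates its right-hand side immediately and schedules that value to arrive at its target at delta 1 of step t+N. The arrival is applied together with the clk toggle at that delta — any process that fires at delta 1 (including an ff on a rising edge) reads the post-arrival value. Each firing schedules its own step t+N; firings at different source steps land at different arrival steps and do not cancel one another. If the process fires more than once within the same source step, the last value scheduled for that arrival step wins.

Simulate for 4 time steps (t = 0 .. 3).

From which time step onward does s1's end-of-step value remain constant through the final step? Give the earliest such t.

1

[bits: s0,s4,s1,s2,s5,clk,s3]
t=0: Δ0=1111001 Δ1=1111011 Δ2=1111010 Δ3=1110110 Δ4=1101110 Δ5=1111110 | 5Δ
t=1: Δ0=1111110 Δ1=1011100 Δ2=1001100 | 2Δ
t=2: Δ0=1001100 Δ1=1001110 | 1Δ
t=3: Δ0=1001110 Δ1=1001100 | 1Δ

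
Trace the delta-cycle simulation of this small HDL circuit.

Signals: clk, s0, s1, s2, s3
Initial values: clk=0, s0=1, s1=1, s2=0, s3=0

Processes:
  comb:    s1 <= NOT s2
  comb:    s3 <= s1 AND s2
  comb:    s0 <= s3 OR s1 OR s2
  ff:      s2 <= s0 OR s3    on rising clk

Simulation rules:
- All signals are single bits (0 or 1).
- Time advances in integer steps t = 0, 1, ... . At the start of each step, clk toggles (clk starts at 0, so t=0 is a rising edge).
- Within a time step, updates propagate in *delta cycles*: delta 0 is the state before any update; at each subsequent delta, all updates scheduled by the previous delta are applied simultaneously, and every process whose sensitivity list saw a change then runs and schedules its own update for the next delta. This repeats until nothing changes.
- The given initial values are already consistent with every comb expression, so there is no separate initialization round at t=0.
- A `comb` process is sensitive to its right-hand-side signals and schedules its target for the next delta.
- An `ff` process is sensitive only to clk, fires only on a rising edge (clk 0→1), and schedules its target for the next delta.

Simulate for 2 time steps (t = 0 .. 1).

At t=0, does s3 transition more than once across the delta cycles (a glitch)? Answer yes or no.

[bits: s1,s2,s3,clk,s0]
t=0: Δ0=10001 Δ1=10011 Δ2=11011 Δ3=01111 Δ4=01011 | 4Δ
t=1: Δ0=01011 Δ1=01001 | 1Δ

yes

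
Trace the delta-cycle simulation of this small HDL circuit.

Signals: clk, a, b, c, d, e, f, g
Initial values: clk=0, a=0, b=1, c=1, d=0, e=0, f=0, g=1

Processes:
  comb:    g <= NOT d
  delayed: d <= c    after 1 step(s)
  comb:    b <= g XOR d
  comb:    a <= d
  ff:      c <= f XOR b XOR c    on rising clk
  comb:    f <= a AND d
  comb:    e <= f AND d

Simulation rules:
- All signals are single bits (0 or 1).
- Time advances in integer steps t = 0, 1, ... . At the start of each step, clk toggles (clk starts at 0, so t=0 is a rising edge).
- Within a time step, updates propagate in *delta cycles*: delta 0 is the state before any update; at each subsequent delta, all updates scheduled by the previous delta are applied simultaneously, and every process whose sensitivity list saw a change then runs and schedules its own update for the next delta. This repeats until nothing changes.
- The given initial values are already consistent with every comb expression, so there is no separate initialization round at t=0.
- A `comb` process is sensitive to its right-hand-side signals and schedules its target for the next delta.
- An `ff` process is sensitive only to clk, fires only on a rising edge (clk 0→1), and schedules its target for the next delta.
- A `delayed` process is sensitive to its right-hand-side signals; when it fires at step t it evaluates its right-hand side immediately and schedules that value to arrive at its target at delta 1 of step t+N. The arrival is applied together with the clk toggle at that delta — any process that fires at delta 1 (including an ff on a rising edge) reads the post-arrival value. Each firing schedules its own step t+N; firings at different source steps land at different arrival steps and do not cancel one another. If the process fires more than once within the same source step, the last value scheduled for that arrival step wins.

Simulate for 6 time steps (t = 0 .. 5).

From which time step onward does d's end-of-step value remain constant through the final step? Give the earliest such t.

t=0 Δ0: g=1 clk=0 e=0 b=1 c=1 d=0 f=0 a=0
  Δ1: clk:0→1
  Δ2: c:1→0
  (2Δ to stable)
t=1 Δ0: g=1 clk=1 e=0 b=1 c=0 d=0 f=0 a=0
  Δ1: clk:1→0
  (1Δ to stable)
t=2 Δ0: g=1 clk=0 e=0 b=1 c=0 d=0 f=0 a=0
  Δ1: clk:0→1
  Δ2: c:0→1
  (2Δ to stable)
t=3 Δ0: g=1 clk=1 e=0 b=1 c=1 d=0 f=0 a=0
  Δ1: clk:1→0, d:0→1
  Δ2: g:1→0, b:1→0, a:0→1
  Δ3: b:0→1, f:0→1
  Δ4: e:0→1
  (4Δ to stable)
t=4 Δ0: g=0 clk=0 e=1 b=1 c=1 d=1 f=1 a=1
  Δ1: clk:0→1
  (1Δ to stable)
t=5 Δ0: g=0 clk=1 e=1 b=1 c=1 d=1 f=1 a=1
  Δ1: clk:1→0
  (1Δ to stable)

3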